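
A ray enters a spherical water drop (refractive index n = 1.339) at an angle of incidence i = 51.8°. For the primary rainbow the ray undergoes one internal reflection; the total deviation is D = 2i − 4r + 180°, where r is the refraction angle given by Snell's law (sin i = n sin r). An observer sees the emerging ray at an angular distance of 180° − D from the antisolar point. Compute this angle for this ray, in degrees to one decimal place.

40.1°

sin r = sin 51.8° / 1.339 = 0.7859/1.339 = 0.5869; r = 35.94°.
D = 2·51.8° − 4·35.94° + 180° = 103.60° − 143.75° + 180° = 139.85°.
Angle from antisolar point = 180° − D = 40.15°.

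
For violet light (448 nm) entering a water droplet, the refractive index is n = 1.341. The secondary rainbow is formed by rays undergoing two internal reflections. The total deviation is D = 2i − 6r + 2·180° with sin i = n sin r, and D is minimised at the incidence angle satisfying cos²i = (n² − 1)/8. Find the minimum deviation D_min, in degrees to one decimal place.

233.0°

cos²i = (1.79828 − 1)/8 = 0.09979; i = arccos(0.31589) = 71.586°.
sin r = sin 71.586°/1.341 = 0.70753; r = 45.034°.
D_min = 2·71.586° − 6·45.034° + 360° = 232.966°.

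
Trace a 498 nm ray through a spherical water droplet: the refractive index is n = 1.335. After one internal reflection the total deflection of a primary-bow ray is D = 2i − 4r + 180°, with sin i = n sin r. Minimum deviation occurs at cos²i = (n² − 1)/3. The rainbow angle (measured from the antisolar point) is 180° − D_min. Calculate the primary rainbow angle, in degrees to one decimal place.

cos²i = (1.78222 − 1)/3 = 0.26074; i = arccos(0.51063) = 59.294°.
sin r = sin 59.294°/1.335 = 0.64405; r = 40.094°.
D_min = 2·59.294° − 4·40.094° + 180° = 138.212°.
Rainbow angle = 180° − D_min = 41.788°.

41.8°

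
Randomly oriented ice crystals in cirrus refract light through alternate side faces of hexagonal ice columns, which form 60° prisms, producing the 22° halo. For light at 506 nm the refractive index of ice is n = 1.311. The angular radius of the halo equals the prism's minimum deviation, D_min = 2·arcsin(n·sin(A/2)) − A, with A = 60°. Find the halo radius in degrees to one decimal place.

n·sin(A/2) = 1.311 × sin 30° = 1.311 × 0.5000 = 0.6555.
D_min = 2·arcsin(0.6555) − 60° = 2 × 40.958° − 60° = 21.915°.

21.9°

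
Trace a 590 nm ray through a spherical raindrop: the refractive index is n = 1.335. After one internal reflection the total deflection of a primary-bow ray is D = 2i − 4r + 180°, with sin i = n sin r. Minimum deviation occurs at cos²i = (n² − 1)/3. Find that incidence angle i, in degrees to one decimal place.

cos²i = (1.335² − 1)/3 = (1.78222 − 1)/3 = 0.26074.
cos i = 0.51063, so i = 59.294°.

59.3°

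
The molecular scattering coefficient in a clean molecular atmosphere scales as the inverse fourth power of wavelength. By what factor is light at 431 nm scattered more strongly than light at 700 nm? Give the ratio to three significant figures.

6.96

Rayleigh scattering ∝ λ⁻⁴, so the ratio of coefficients is the inverse fourth power of the wavelength ratio.
σ(431)/σ(700) = (700/431)⁴ = (1.6241)⁴ = 6.958.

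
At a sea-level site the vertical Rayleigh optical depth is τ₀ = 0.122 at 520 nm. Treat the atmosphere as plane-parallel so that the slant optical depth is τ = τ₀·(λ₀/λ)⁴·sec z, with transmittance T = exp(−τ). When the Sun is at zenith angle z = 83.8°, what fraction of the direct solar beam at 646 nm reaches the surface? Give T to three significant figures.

sec 83.8° = 9.2593.
τ = 0.122 × (520/646)⁴ × 9.2593 = 0.122 × 0.4198 × 9.2593 = 0.4743.
T = exp(−0.4743) = 0.6223.

0.622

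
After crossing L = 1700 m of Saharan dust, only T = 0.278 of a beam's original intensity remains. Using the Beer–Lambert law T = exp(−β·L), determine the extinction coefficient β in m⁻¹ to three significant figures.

Beer–Lambert: T = exp(−βL) ⇒ β = −ln(T)/L = −ln(0.278)/1700 = 1.2801/1700 = 0.000753 m⁻¹.

0.000753 m⁻¹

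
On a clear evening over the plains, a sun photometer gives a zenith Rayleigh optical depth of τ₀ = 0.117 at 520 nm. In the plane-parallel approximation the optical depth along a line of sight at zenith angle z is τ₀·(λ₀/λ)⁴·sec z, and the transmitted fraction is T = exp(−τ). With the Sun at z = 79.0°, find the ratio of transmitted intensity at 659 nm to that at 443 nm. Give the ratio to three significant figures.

Airmass: sec 79.0° = 5.2408.
τ(659 nm) = 0.117 × (520/659)⁴ × 5.2408 = 0.117 × 0.3877 × 5.2408 = 0.2377.
τ(443 nm) = 0.117 × (520/443)⁴ × 5.2408 = 0.117 × 1.8984 × 5.2408 = 1.1641.
T(659)/T(443) = exp(τ_B − τ_A) = exp(0.9264) = 2.5253.

2.53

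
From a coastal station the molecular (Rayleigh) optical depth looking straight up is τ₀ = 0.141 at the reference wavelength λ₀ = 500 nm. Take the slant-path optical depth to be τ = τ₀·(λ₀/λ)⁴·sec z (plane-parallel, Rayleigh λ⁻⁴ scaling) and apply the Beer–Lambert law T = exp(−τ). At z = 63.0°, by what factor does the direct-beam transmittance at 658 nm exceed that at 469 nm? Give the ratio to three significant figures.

Airmass: sec 63.0° = 2.2027.
τ(658 nm) = 0.141 × (500/658)⁴ × 2.2027 = 0.141 × 0.3334 × 2.2027 = 0.1035.
τ(469 nm) = 0.141 × (500/469)⁴ × 2.2027 = 0.141 × 1.2918 × 2.2027 = 0.4012.
T(658)/T(469) = exp(τ_B − τ_A) = exp(0.2977) = 1.3467.

1.35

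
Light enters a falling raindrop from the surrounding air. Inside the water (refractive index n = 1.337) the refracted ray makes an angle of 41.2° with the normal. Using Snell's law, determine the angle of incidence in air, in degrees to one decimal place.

61.7°

Snell: sin θ_i = n · sin θ_r = 1.337 × sin 41.2° = 1.337 × 0.6587 = 0.8807.
θ_i = arcsin(0.8807) = 61.72°.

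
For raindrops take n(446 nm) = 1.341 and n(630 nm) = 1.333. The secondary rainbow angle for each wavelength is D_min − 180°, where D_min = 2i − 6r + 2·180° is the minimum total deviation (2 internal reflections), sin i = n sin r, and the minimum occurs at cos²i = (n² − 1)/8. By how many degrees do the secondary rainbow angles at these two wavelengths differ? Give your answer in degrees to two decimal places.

At 446 nm (n = 1.341): cos²i = 0.09979 → i = 71.586°, r = 45.034°, D_min = 232.966°, rainbow angle = 52.966°.
At 630 nm (n = 1.333): cos²i = 0.09711 → i = 71.843°, r = 45.466°, D_min = 230.891°, rainbow angle = 50.891°.
Angular width = |52.966° − 50.891°| = 2.075°.

2.08°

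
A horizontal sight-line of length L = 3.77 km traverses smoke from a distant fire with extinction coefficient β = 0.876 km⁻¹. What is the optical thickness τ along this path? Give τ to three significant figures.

3.30

τ = β·L = 0.876 × 3.77 = 3.3025.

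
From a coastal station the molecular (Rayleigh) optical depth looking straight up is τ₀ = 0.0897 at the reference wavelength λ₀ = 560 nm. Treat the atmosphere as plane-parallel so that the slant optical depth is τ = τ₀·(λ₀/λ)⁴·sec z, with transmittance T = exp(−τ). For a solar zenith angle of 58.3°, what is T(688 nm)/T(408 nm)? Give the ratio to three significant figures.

1.70

Airmass: sec 58.3° = 1.9031.
τ(688 nm) = 0.0897 × (560/688)⁴ × 1.9031 = 0.0897 × 0.4389 × 1.9031 = 0.0749.
τ(408 nm) = 0.0897 × (560/408)⁴ × 1.9031 = 0.0897 × 3.5490 × 1.9031 = 0.6058.
T(688)/T(408) = exp(τ_B − τ_A) = exp(0.5309) = 1.7005.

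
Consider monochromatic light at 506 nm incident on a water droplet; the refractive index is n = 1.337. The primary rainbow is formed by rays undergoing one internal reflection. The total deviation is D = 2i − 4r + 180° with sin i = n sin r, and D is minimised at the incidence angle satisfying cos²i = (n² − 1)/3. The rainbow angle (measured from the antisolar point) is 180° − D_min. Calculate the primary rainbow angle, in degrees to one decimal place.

41.5°

cos²i = (1.78757 − 1)/3 = 0.26252; i = arccos(0.51237) = 59.178°.
sin r = sin 59.178°/1.337 = 0.64231; r = 39.964°.
D_min = 2·59.178° − 4·39.964° + 180° = 138.500°.
Rainbow angle = 180° − D_min = 41.500°.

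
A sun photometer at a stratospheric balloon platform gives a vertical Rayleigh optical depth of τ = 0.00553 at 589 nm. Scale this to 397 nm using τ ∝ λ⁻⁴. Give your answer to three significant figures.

0.0268

τ(397 nm) = τ(589 nm) × (589/397)⁴ = 0.00553 × (1.4836)⁴ = 0.00553 × 4.8451 = 0.0268.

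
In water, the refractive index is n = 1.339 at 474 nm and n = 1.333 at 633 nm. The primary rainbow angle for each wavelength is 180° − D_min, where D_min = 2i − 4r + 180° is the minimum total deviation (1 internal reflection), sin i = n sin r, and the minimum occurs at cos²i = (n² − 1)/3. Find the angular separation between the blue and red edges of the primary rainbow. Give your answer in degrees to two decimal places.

0.86°

At 474 nm (n = 1.339): cos²i = 0.26431 → i = 59.062°, r = 39.834°, D_min = 138.786°, rainbow angle = 41.214°.
At 633 nm (n = 1.333): cos²i = 0.25896 → i = 59.410°, r = 40.225°, D_min = 137.922°, rainbow angle = 42.078°.
Angular width = |41.214° − 42.078°| = 0.865°.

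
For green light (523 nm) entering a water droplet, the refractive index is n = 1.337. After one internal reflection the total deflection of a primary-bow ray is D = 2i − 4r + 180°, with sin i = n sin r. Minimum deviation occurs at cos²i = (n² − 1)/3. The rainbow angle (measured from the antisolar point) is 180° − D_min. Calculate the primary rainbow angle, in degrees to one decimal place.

41.5°

cos²i = (1.78757 − 1)/3 = 0.26252; i = arccos(0.51237) = 59.178°.
sin r = sin 59.178°/1.337 = 0.64231; r = 39.964°.
D_min = 2·59.178° − 4·39.964° + 180° = 138.500°.
Rainbow angle = 180° − D_min = 41.500°.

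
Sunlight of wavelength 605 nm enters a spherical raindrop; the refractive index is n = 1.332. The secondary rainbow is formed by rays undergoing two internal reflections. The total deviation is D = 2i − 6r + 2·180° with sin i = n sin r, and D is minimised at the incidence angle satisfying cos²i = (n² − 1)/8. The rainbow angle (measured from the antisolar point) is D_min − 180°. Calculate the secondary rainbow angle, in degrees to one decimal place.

50.6°

cos²i = (1.77422 − 1)/8 = 0.09678; i = arccos(0.31109) = 71.875°.
sin r = sin 71.875°/1.332 = 0.71350; r = 45.520°.
D_min = 2·71.875° − 6·45.520° + 360° = 230.628°.
Rainbow angle = D_min − 180° = 50.628°.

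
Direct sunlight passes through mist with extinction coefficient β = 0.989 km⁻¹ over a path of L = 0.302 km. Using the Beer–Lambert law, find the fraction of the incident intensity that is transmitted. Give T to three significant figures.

0.742

τ = β·L = 0.989 × 0.302 = 0.2987.
T = exp(−0.2987) = 0.7418.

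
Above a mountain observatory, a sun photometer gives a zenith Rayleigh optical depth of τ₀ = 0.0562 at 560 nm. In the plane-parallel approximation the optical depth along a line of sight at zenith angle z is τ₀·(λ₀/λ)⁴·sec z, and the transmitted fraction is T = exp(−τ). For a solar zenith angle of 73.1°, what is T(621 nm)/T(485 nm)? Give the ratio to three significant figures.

1.24

Airmass: sec 73.1° = 3.4399.
τ(621 nm) = 0.0562 × (560/621)⁴ × 3.4399 = 0.0562 × 0.6613 × 3.4399 = 0.1278.
τ(485 nm) = 0.0562 × (560/485)⁴ × 3.4399 = 0.0562 × 1.7774 × 3.4399 = 0.3436.
T(621)/T(485) = exp(τ_B − τ_A) = exp(0.2158) = 1.2408.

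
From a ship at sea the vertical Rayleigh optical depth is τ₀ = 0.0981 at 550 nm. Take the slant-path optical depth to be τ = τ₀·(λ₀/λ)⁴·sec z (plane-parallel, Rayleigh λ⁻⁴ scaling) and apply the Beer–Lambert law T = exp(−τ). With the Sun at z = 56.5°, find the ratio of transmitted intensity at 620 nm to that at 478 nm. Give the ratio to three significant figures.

1.22

Airmass: sec 56.5° = 1.8118.
τ(620 nm) = 0.0981 × (550/620)⁴ × 1.8118 = 0.0981 × 0.6193 × 1.8118 = 0.1101.
τ(478 nm) = 0.0981 × (550/478)⁴ × 1.8118 = 0.0981 × 1.7528 × 1.8118 = 0.3115.
T(620)/T(478) = exp(τ_B − τ_A) = exp(0.2015) = 1.2232.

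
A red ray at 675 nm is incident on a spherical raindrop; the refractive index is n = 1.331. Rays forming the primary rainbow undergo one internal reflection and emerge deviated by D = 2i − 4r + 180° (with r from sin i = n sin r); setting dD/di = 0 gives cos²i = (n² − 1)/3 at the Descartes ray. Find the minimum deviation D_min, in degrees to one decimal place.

cos²i = (1.77156 − 1)/3 = 0.25719; i = arccos(0.50714) = 59.527°.
sin r = sin 59.527°/1.331 = 0.64753; r = 40.356°.
D_min = 2·59.527° − 4·40.356° + 180° = 137.630°.

137.6°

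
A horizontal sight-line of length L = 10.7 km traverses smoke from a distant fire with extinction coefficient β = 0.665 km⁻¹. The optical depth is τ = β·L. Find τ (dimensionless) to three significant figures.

7.12

τ = β·L = 0.665 × 10.7 = 7.1155.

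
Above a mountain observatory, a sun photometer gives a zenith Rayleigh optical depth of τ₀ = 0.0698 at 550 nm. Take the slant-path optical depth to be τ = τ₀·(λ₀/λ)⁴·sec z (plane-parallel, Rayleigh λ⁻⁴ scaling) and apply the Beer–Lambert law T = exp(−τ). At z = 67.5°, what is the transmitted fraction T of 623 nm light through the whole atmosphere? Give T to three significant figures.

0.895

sec 67.5° = 2.6131.
τ = 0.0698 × (550/623)⁴ × 2.6131 = 0.0698 × 0.6074 × 2.6131 = 0.1108.
T = exp(−0.1108) = 0.8951.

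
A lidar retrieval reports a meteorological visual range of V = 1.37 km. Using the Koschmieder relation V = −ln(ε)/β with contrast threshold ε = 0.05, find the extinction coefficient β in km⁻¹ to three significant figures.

β = −ln(0.05) / V = 2.996 / 1.37 = 2.1867 km⁻¹.

2.19 km⁻¹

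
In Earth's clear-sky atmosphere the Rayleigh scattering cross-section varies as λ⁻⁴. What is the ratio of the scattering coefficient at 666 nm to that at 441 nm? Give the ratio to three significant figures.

0.192

Rayleigh scattering ∝ λ⁻⁴, so the ratio of coefficients is the inverse fourth power of the wavelength ratio.
σ(666)/σ(441) = (441/666)⁴ = (0.6622)⁴ = 0.1922.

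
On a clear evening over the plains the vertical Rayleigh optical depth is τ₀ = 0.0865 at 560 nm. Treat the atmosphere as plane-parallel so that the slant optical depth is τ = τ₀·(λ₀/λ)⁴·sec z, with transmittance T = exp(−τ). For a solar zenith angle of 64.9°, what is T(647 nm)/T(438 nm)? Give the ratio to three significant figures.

Airmass: sec 64.9° = 2.3574.
τ(647 nm) = 0.0865 × (560/647)⁴ × 2.3574 = 0.0865 × 0.5612 × 2.3574 = 0.1144.
τ(438 nm) = 0.0865 × (560/438)⁴ × 2.3574 = 0.0865 × 2.6721 × 2.3574 = 0.5449.
T(647)/T(438) = exp(τ_B − τ_A) = exp(0.4304) = 1.5379.

1.54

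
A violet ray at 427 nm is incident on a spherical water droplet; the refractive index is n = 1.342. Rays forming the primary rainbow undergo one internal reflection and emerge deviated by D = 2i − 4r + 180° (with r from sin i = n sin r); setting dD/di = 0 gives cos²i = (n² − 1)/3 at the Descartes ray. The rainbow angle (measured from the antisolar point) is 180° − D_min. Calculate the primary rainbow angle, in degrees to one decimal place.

40.8°

cos²i = (1.80096 − 1)/3 = 0.26699; i = arccos(0.51671) = 58.888°.
sin r = sin 58.888°/1.342 = 0.63797; r = 39.641°.
D_min = 2·58.888° − 4·39.641° + 180° = 139.213°.
Rainbow angle = 180° − D_min = 40.787°.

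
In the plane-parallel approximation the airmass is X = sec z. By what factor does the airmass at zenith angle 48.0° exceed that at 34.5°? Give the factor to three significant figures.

X(48.0°)/X(34.5°) = sec 48.0° / sec 34.5° = cos 34.5° / cos 48.0° = 0.8241/0.6691 = 1.2316.

1.23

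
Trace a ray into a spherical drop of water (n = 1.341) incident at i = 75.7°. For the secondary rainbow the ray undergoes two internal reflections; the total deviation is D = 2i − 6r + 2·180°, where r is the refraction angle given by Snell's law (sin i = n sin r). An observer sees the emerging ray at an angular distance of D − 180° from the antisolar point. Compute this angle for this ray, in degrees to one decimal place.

53.8°

sin r = sin 75.7° / 1.341 = 0.9690/1.341 = 0.7226; r = 46.27°.
D = 2·75.7° − 6·46.27° + 2·180° = 151.40° − 277.62° + 360° = 233.78°.
Angle from antisolar point = D − 180° = 53.78°.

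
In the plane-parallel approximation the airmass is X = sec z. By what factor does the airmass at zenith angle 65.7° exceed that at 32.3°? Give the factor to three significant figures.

X(65.7°)/X(32.3°) = sec 65.7° / sec 32.3° = cos 32.3° / cos 65.7° = 0.8453/0.4115 = 2.0540.

2.05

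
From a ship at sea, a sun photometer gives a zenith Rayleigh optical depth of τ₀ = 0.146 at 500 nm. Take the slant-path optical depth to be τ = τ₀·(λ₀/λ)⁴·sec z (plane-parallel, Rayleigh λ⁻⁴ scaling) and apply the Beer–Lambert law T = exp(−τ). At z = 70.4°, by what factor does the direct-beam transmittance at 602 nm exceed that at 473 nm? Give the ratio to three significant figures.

Airmass: sec 70.4° = 2.9811.
τ(602 nm) = 0.146 × (500/602)⁴ × 2.9811 = 0.146 × 0.4759 × 2.9811 = 0.2071.
τ(473 nm) = 0.146 × (500/473)⁴ × 2.9811 = 0.146 × 1.2486 × 2.9811 = 0.5434.
T(602)/T(473) = exp(τ_B − τ_A) = exp(0.3363) = 1.3998.

1.40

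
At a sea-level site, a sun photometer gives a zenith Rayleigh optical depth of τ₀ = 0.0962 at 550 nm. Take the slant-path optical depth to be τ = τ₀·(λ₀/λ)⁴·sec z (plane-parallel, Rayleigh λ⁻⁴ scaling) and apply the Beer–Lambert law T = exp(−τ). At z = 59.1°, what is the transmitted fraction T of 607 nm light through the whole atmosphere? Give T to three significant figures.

sec 59.1° = 1.9473.
τ = 0.0962 × (550/607)⁴ × 1.9473 = 0.0962 × 0.6741 × 1.9473 = 0.1263.
T = exp(−0.1263) = 0.8814.

0.881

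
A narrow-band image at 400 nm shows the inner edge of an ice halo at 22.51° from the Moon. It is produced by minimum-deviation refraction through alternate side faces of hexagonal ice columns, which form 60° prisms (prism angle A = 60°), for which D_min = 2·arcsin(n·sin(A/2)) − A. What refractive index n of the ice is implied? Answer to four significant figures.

1.319

Rearranging: n = sin((D_min + A)/2) / sin(A/2).
(D_min + A)/2 = (22.51° + 60°)/2 = 41.255°.
n = sin 41.255° / sin 30° = 0.6594 / 0.5000 = 1.3188.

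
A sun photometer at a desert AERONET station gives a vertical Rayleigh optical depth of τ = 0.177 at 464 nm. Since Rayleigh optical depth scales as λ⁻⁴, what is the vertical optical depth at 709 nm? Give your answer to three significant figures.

τ(709 nm) = τ(464 nm) × (464/709)⁴ = 0.177 × (0.6544)⁴ = 0.177 × 0.1834 = 0.0325.

0.0325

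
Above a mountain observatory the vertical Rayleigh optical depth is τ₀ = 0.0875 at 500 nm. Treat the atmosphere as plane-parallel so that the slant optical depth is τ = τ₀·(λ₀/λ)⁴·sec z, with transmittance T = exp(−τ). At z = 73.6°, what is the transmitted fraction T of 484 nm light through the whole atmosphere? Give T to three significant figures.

0.703

sec 73.6° = 3.5418.
τ = 0.0875 × (500/484)⁴ × 3.5418 = 0.0875 × 1.1389 × 3.5418 = 0.3530.
T = exp(−0.3530) = 0.7026.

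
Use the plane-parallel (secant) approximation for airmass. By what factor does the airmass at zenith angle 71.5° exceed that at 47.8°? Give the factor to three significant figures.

X(71.5°)/X(47.8°) = sec 71.5° / sec 47.8° = cos 47.8° / cos 71.5° = 0.6717/0.3173 = 2.1170.

2.12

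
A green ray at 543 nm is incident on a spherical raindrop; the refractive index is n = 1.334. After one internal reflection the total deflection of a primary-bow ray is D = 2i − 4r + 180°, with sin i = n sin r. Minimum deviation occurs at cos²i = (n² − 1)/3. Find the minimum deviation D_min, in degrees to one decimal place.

cos²i = (1.77956 − 1)/3 = 0.25985; i = arccos(0.50976) = 59.352°.
sin r = sin 59.352°/1.334 = 0.64492; r = 40.159°.
D_min = 2·59.352° − 4·40.159° + 180° = 138.067°.

138.1°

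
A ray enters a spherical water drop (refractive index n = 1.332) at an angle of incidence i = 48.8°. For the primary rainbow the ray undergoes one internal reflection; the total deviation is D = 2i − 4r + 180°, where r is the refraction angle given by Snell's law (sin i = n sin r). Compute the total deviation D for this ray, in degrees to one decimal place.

140.0°

sin r = sin 48.8° / 1.332 = 0.7524/1.332 = 0.5649; r = 34.39°.
D = 2·48.8° − 4·34.39° + 180° = 97.60° − 137.57° + 180° = 140.03°.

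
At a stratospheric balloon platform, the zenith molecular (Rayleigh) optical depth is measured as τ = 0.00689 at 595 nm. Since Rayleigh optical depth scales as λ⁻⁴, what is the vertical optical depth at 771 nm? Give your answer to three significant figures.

0.00244

τ(771 nm) = τ(595 nm) × (595/771)⁴ = 0.00689 × (0.7717)⁴ = 0.00689 × 0.3547 = 0.0024.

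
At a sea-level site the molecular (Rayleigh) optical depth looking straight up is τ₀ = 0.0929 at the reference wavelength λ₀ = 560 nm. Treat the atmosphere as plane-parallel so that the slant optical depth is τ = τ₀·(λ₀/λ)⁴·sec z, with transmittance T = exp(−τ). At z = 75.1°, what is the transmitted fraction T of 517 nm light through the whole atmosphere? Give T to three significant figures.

0.608

sec 75.1° = 3.8890.
τ = 0.0929 × (560/517)⁴ × 3.8890 = 0.0929 × 1.3765 × 3.8890 = 0.4973.
T = exp(−0.4973) = 0.6081.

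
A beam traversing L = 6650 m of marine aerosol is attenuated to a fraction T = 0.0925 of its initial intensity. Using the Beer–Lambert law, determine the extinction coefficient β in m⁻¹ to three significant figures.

Beer–Lambert: T = exp(−βL) ⇒ β = −ln(T)/L = −ln(0.0925)/6650 = 2.3805/6650 = 0.000358 m⁻¹.

0.000358 m⁻¹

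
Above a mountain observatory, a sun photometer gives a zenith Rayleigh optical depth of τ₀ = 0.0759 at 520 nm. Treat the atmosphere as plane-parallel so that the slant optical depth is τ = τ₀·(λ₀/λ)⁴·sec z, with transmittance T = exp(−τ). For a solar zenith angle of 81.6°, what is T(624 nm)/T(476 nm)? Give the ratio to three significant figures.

1.63

Airmass: sec 81.6° = 6.8454.
τ(624 nm) = 0.0759 × (520/624)⁴ × 6.8454 = 0.0759 × 0.4823 × 6.8454 = 0.2506.
τ(476 nm) = 0.0759 × (520/476)⁴ × 6.8454 = 0.0759 × 1.4242 × 6.8454 = 0.7400.
T(624)/T(476) = exp(τ_B − τ_A) = exp(0.4894) = 1.6314.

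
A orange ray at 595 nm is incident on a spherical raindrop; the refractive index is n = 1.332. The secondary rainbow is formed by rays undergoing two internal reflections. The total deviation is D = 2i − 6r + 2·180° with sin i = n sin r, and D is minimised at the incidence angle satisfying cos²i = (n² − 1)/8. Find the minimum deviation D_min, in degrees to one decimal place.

230.6°

cos²i = (1.77422 − 1)/8 = 0.09678; i = arccos(0.31109) = 71.875°.
sin r = sin 71.875°/1.332 = 0.71350; r = 45.520°.
D_min = 2·71.875° − 6·45.520° + 360° = 230.628°.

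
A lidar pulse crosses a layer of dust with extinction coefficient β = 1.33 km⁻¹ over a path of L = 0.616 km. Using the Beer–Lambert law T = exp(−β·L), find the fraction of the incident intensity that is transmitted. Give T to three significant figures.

τ = β·L = 1.33 × 0.616 = 0.8193.
T = exp(−0.8193) = 0.4407.

0.441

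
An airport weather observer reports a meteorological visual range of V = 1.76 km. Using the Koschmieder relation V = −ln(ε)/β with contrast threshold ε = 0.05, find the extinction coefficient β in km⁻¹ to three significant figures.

1.70 km⁻¹

β = −ln(0.05) / V = 2.996 / 1.76 = 1.7021 km⁻¹.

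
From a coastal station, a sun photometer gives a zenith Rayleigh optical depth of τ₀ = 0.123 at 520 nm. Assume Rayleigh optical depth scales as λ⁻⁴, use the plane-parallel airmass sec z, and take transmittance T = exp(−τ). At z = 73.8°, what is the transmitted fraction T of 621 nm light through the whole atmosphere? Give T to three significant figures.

0.805

sec 73.8° = 3.5843.
τ = 0.123 × (520/621)⁴ × 3.5843 = 0.123 × 0.4916 × 3.5843 = 0.2168.
T = exp(−0.2168) = 0.8051.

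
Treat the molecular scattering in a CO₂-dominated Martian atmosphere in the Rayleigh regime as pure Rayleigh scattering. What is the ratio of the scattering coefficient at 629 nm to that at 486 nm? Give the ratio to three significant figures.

Rayleigh scattering ∝ λ⁻⁴, so the ratio of coefficients is the inverse fourth power of the wavelength ratio.
σ(629)/σ(486) = (486/629)⁴ = (0.7727)⁴ = 0.3564.

0.356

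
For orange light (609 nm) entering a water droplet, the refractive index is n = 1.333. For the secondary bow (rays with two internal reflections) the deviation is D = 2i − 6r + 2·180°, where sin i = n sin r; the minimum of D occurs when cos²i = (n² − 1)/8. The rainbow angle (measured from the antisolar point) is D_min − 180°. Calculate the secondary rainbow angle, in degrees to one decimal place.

50.9°

cos²i = (1.77689 − 1)/8 = 0.09711; i = arccos(0.31163) = 71.843°.
sin r = sin 71.843°/1.333 = 0.71283; r = 45.466°.
D_min = 2·71.843° − 6·45.466° + 360° = 230.891°.
Rainbow angle = D_min − 180° = 50.891°.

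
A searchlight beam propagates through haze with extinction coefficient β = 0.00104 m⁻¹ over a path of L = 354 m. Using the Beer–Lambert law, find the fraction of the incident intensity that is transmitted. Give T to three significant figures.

τ = β·L = 0.00104 × 354 = 0.3682.
T = exp(−0.3682) = 0.6920.

0.692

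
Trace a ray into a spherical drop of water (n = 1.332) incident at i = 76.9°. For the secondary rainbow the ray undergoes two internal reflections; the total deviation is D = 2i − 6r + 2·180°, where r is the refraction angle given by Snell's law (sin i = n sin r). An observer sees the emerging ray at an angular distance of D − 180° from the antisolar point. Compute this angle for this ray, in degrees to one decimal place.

sin r = sin 76.9° / 1.332 = 0.9740/1.332 = 0.7312; r = 46.99°.
D = 2·76.9° − 6·46.99° + 2·180° = 153.80° − 281.93° + 360° = 231.87°.
Angle from antisolar point = D − 180° = 51.87°.

51.9°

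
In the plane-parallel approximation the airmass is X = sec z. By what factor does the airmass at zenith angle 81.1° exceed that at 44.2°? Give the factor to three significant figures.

X(81.1°)/X(44.2°) = sec 81.1° / sec 44.2° = cos 44.2° / cos 81.1° = 0.7169/0.1547 = 4.6339.

4.63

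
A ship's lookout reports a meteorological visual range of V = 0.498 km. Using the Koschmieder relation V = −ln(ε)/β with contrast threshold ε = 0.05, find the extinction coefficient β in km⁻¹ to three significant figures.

β = −ln(0.05) / V = 2.996 / 0.498 = 6.0155 km⁻¹.

6.02 km⁻¹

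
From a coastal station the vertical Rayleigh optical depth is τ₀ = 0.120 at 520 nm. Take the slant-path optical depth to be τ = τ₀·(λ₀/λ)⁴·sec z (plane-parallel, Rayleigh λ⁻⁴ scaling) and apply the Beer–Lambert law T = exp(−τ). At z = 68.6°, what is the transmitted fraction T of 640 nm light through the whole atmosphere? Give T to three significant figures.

0.866

sec 68.6° = 2.7407.
τ = 0.120 × (520/640)⁴ × 2.7407 = 0.120 × 0.4358 × 2.7407 = 0.1433.
T = exp(−0.1433) = 0.8665.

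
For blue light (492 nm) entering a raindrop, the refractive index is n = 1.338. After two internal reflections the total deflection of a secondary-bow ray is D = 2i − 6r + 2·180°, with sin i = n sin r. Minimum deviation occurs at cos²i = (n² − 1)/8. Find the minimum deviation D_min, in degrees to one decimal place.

232.2°

cos²i = (1.79024 − 1)/8 = 0.09878; i = arccos(0.31429) = 71.682°.
sin r = sin 71.682°/1.338 = 0.70951; r = 45.195°.
D_min = 2·71.682° − 6·45.195° + 360° = 232.193°.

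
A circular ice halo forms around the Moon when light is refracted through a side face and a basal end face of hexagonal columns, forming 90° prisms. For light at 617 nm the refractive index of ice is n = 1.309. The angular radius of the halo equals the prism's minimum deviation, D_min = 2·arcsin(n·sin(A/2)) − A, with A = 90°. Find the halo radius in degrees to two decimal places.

n·sin(A/2) = 1.309 × sin 45° = 1.309 × 0.7071 = 0.9256.
D_min = 2·arcsin(0.9256) − 90° = 2 × 67.759° − 90° = 45.519°.

45.52°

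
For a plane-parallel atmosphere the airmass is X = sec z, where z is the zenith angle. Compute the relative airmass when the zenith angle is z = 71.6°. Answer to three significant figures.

X = sec z = 1/cos 71.6° = 1/0.3156 = 3.1681.

3.17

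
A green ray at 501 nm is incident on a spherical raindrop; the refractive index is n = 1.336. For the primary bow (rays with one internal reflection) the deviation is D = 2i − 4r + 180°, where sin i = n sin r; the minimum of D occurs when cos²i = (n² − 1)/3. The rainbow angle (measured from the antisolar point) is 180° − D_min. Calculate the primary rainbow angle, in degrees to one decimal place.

41.6°

cos²i = (1.78490 − 1)/3 = 0.26163; i = arccos(0.51150) = 59.236°.
sin r = sin 59.236°/1.336 = 0.64318; r = 40.029°.
D_min = 2·59.236° − 4·40.029° + 180° = 138.356°.
Rainbow angle = 180° − D_min = 41.644°.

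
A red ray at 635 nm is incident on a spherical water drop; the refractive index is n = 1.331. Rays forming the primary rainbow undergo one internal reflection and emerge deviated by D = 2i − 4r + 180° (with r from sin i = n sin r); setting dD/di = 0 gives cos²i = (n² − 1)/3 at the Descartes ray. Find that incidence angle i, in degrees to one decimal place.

59.5°

cos²i = (1.331² − 1)/3 = (1.77156 − 1)/3 = 0.25719.
cos i = 0.50714, so i = 59.527°.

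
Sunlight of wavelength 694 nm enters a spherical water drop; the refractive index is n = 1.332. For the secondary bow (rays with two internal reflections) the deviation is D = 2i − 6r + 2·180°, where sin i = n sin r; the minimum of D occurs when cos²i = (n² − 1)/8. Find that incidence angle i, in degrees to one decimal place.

71.9°

cos²i = (1.332² − 1)/8 = (1.77422 − 1)/8 = 0.09678.
cos i = 0.31109, so i = 71.875°.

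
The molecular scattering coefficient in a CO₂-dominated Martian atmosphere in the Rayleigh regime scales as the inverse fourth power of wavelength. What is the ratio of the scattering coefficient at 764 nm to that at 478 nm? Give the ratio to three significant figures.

0.153

Rayleigh scattering ∝ λ⁻⁴, so the ratio of coefficients is the inverse fourth power of the wavelength ratio.
σ(764)/σ(478) = (478/764)⁴ = (0.6257)⁴ = 0.1532.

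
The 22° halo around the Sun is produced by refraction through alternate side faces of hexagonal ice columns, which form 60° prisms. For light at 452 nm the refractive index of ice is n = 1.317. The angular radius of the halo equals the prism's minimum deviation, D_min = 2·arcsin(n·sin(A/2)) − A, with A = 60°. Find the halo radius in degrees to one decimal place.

22.4°

n·sin(A/2) = 1.317 × sin 30° = 1.317 × 0.5000 = 0.6585.
D_min = 2·arcsin(0.6585) − 60° = 2 × 41.186° − 60° = 22.371°.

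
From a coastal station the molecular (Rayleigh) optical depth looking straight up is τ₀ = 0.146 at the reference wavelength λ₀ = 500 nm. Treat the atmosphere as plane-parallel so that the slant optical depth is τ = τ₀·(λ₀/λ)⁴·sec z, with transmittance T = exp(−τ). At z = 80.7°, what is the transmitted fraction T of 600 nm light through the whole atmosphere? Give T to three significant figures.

0.647

sec 80.7° = 6.1880.
τ = 0.146 × (500/600)⁴ × 6.1880 = 0.146 × 0.4823 × 6.1880 = 0.4357.
T = exp(−0.4357) = 0.6468.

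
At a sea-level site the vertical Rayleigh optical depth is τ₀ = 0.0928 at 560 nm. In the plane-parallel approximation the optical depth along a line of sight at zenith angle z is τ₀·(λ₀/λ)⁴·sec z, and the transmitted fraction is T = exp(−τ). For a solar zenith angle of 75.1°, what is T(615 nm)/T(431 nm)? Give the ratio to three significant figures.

Airmass: sec 75.1° = 3.8890.
τ(615 nm) = 0.0928 × (560/615)⁴ × 3.8890 = 0.0928 × 0.6875 × 3.8890 = 0.2481.
τ(431 nm) = 0.0928 × (560/431)⁴ × 3.8890 = 0.0928 × 2.8500 × 3.8890 = 1.0286.
T(615)/T(431) = exp(τ_B − τ_A) = exp(0.7805) = 2.1825.

2.18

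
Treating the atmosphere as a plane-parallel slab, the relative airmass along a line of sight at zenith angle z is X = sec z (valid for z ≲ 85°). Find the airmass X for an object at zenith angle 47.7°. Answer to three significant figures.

X = sec z = 1/cos 47.7° = 1/0.6730 = 1.4859.

1.49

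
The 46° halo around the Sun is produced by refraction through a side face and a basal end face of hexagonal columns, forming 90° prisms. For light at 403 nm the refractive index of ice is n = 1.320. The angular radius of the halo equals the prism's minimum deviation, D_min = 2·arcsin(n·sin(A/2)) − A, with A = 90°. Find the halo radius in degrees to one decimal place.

n·sin(A/2) = 1.320 × sin 45° = 1.320 × 0.7071 = 0.9334.
D_min = 2·arcsin(0.9334) − 90° = 2 × 68.968° − 90° = 47.936°.

47.9°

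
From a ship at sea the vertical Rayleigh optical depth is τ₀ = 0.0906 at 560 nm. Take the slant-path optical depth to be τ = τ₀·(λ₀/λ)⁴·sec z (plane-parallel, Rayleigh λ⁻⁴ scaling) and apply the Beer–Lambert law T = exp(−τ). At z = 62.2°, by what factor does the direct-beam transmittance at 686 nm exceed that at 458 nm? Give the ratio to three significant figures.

Airmass: sec 62.2° = 2.1441.
τ(686 nm) = 0.0906 × (560/686)⁴ × 2.1441 = 0.0906 × 0.4441 × 2.1441 = 0.0863.
τ(458 nm) = 0.0906 × (560/458)⁴ × 2.1441 = 0.0906 × 2.2351 × 2.1441 = 0.4342.
T(686)/T(458) = exp(τ_B − τ_A) = exp(0.3479) = 1.4161.

1.42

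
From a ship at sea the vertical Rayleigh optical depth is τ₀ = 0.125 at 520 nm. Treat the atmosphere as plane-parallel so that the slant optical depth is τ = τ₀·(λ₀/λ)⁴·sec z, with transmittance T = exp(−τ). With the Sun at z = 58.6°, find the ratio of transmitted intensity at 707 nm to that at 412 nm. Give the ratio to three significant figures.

1.71

Airmass: sec 58.6° = 1.9194.
τ(707 nm) = 0.125 × (520/707)⁴ × 1.9194 = 0.125 × 0.2926 × 1.9194 = 0.0702.
τ(412 nm) = 0.125 × (520/412)⁴ × 1.9194 = 0.125 × 2.5376 × 1.9194 = 0.6088.
T(707)/T(412) = exp(τ_B − τ_A) = exp(0.5386) = 1.7136.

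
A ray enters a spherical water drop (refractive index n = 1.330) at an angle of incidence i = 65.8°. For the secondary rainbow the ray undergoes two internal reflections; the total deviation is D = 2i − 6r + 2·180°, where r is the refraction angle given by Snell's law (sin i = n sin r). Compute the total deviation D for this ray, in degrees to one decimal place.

231.8°

sin r = sin 65.8° / 1.330 = 0.9121/1.330 = 0.6858; r = 43.30°.
D = 2·65.8° − 6·43.30° + 2·180° = 131.60° − 259.79° + 360° = 231.81°.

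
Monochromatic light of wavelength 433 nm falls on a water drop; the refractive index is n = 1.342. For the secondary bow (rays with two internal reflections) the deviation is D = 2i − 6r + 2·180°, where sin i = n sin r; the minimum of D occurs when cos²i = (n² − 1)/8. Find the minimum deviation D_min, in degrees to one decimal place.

233.2°

cos²i = (1.80096 − 1)/8 = 0.10012; i = arccos(0.31642) = 71.554°.
sin r = sin 71.554°/1.342 = 0.70687; r = 44.981°.
D_min = 2·71.554° − 6·44.981° + 360° = 233.222°.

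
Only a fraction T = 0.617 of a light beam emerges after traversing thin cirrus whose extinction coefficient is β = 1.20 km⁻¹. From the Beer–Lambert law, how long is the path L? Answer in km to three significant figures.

0.402 km

Beer–Lambert: T = exp(−βL) ⇒ L = −ln(T)/β = −ln(0.617)/1.20 = 0.4829/1.20 = 0.4024 km.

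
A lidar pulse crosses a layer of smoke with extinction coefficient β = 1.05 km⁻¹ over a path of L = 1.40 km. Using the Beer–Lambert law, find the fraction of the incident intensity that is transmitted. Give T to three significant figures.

τ = β·L = 1.05 × 1.40 = 1.4700.
T = exp(−1.4700) = 0.2299.

0.230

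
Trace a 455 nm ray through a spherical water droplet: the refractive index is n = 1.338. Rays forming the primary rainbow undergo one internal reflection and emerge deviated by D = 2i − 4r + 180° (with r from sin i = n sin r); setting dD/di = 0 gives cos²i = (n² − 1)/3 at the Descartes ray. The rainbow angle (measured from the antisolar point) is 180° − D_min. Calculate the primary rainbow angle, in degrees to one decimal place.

41.4°

cos²i = (1.79024 − 1)/3 = 0.26341; i = arccos(0.51324) = 59.120°.
sin r = sin 59.120°/1.338 = 0.64144; r = 39.899°.
D_min = 2·59.120° − 4·39.899° + 180° = 138.643°.
Rainbow angle = 180° − D_min = 41.357°.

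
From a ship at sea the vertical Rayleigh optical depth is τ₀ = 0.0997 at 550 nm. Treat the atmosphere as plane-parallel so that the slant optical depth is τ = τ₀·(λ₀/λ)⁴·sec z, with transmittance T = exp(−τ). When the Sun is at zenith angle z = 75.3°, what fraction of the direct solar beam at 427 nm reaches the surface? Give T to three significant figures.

sec 75.3° = 3.9408.
τ = 0.0997 × (550/427)⁴ × 3.9408 = 0.0997 × 2.7526 × 3.9408 = 1.0815.
T = exp(−1.0815) = 0.3391.

0.339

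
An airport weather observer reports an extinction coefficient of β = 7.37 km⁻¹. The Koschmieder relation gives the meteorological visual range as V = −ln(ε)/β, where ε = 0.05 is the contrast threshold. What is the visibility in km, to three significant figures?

V = −ln(0.05) / 7.37 = 2.996 / 7.37 = 0.4065 km.

0.406 km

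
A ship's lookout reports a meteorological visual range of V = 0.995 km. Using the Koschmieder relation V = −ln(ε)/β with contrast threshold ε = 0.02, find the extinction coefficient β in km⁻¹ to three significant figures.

3.93 km⁻¹

β = −ln(0.02) / V = 3.912 / 0.995 = 3.9317 km⁻¹.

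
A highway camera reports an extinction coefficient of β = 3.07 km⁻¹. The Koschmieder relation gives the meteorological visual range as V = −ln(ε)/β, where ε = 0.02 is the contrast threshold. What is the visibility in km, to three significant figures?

1.27 km

V = −ln(0.02) / 3.07 = 3.912 / 3.07 = 1.2743 km.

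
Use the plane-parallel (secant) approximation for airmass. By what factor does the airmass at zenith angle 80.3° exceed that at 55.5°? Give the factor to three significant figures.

X(80.3°)/X(55.5°) = sec 80.3° / sec 55.5° = cos 55.5° / cos 80.3° = 0.5664/0.1685 = 3.3617.

3.36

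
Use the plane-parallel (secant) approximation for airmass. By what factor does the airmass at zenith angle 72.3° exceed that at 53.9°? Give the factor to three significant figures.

X(72.3°)/X(53.9°) = sec 72.3° / sec 53.9° = cos 53.9° / cos 72.3° = 0.5892/0.3040 = 1.9379.

1.94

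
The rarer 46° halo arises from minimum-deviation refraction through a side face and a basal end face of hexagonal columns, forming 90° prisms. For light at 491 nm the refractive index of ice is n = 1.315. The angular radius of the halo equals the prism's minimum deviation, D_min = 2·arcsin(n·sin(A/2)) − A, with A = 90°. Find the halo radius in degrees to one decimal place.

n·sin(A/2) = 1.315 × sin 45° = 1.315 × 0.7071 = 0.9298.
D_min = 2·arcsin(0.9298) − 90° = 2 × 68.411° − 90° = 46.821°.

46.8°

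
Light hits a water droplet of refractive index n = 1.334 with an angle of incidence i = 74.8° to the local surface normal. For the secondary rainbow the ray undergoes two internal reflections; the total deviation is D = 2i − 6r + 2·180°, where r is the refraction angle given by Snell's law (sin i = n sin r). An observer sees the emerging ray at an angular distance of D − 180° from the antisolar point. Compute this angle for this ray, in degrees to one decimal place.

sin r = sin 74.8° / 1.334 = 0.9650/1.334 = 0.7234; r = 46.34°.
D = 2·74.8° − 6·46.34° + 2·180° = 149.60° − 278.02° + 360° = 231.58°.
Angle from antisolar point = D − 180° = 51.58°.

51.6°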